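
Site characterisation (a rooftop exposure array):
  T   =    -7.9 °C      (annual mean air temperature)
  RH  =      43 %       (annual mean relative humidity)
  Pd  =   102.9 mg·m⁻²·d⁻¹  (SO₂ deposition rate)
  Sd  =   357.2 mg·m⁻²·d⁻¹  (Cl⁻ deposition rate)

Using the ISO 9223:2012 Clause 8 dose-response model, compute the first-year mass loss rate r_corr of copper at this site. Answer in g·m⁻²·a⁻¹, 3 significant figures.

copper: T≤10 °C ⇒ hinge +0.126·(-7.9−10) = -2.2554
  Pd branch = 0.0053·Pd^0.26·e^(0.059·RH+f) = 0.02343 μm/a
  Sd branch = 0.01025·Sd^0.27·e^(0.036·RH+0.049·T) = 0.16 μm/a
  r_corr = 0.02343 + 0.16 = 0.1835 μm/a
Convert to mass loss: 0.1835 μm/a × 8.96 g/cm³ = 1.644 g·m⁻²·a⁻¹

r_corr = 1.64 g·m⁻²·a⁻¹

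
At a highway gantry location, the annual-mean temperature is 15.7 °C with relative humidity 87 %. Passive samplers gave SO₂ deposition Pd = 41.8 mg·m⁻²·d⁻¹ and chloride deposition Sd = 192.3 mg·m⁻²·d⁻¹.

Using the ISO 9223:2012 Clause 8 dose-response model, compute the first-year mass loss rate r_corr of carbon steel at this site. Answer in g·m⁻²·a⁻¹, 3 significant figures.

r_corr = 1.10e+03 g·m⁻²·a⁻¹

carbon steel: f(T) = -0.054·(T−10) [T>10 °C] = -0.3078
  SO₂ term: 1.77·41.8^0.52·exp(0.02·87-0.3078) = 51.64
  Cl⁻ term: 0.102·192.3^0.62·exp(0.033·87+0.04·15.7) = 87.96
  r_corr = 51.64 + 87.96 = 139.6 μm/a
Convert to mass loss: 139.6 μm/a × 7.85 g/cm³ = 1096 g·m⁻²·a⁻¹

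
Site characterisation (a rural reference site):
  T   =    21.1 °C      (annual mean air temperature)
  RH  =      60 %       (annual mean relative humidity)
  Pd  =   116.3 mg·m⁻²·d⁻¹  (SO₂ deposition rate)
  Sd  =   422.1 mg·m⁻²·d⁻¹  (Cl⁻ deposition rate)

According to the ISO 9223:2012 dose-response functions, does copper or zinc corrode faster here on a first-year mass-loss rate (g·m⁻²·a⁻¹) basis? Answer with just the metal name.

copper: T>10 °C ⇒ hinge -0.080·(21.1−10) = -0.8880
  sulphur-dioxide contribution → 0.2589 μm/a
  chloride contribution → 1.278 μm/a
  ⇒ r_corr(copper) = 1.537 μm/a
  mass loss = 1.537 μm/a × 8.96 g/cm³ = 13.77 g·m⁻²·a⁻¹
zinc: f(T) = -0.071·(T−10) [T>10 °C] = -0.7881
  sulphur-dioxide contribution → 0.7513 μm/a
  chloride contribution → 5.332 μm/a
  ⇒ r_corr(zinc) = 6.083 μm/a
  mass loss = 6.083 μm/a × 7.14 g/cm³ = 43.44 g·m⁻²·a⁻¹
Ordering by g·m⁻²·a⁻¹: zinc (43.4) > copper (13.8)

zinc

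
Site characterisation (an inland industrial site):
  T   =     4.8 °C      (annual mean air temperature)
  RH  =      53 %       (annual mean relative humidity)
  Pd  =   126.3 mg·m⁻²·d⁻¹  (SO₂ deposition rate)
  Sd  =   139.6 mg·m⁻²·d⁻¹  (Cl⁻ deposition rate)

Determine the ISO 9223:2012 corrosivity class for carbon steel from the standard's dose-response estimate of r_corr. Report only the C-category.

carbon steel: T≤10 °C ⇒ hinge +0.150·(4.8−10) = -0.7800
  SO₂ term: 1.77·126.3^0.52·exp(0.02·53-0.7800) = 28.99
  Sd branch = 0.102·Sd^0.62·e^(0.033·RH+0.04·T) = 15.18 μm/a
  r_corr = 28.99 + 15.18 = 44.18 μm/a
44.2 μm/a falls in (25, 50] for carbon steel → category C3

C3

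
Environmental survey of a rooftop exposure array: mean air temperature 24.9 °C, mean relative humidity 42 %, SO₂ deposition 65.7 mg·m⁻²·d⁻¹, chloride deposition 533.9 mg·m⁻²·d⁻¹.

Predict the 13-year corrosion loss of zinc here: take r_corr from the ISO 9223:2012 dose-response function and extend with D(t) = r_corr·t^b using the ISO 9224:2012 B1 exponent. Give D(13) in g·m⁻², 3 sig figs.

zinc: temperature factor f = -0.071·(14.9) = -1.0579
  Pd branch = 0.0129·Pd^0.44·e^(0.046·RH+f) = 0.195 μm/a
  Cl⁻ term: 0.0175·533.9^0.57·exp(0.008·42+0.085·24.9) = 7.291
  r_corr = 0.195 + 7.291 = 7.486 μm/a
Power-law: D(13) = r_corr · 13^0.813
  D(13) = 7.486 × 13^0.813 = 7.486 × 8.047 = 60.24 μm
  Mass loss = 60.24 μm × 7.14 g/cm³ = 430.1 g·m⁻²

D(13) = 430 g·m⁻²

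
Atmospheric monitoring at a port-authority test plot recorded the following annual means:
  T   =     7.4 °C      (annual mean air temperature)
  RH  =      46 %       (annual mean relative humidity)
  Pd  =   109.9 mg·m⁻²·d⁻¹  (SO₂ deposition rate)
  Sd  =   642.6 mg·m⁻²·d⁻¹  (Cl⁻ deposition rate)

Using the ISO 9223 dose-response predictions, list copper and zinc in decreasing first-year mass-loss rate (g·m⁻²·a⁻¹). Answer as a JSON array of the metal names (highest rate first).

["zinc", "copper"]

copper: temperature factor f = +0.126·(-2.6) = -0.3276
  Pd branch = 0.0053·Pd^0.26·e^(0.059·RH+f) = 0.1956 μm/a
  Sd branch = 0.01025·Sd^0.27·e^(0.036·RH+0.049·T) = 0.4421 μm/a
  r_corr = 0.1956 + 0.4421 = 0.6377 μm/a
  mass loss = 0.6377 μm/a × 8.96 g/cm³ = 5.714 g·m⁻²·a⁻¹
zinc: f(T) = +0.038·(T−10) [T≤10 °C] = -0.0988
  SO₂ term: 0.0129·109.9^0.44·exp(0.046·46-0.0988) = 0.7668
  Sd branch = 0.0175·Sd^0.57·e^(0.008·RH+0.085·T) = 1.89 μm/a
  r_corr = 0.7668 + 1.89 = 2.657 μm/a
  mass loss = 2.657 μm/a × 7.14 g/cm³ = 18.97 g·m⁻²·a⁻¹
Ordering by g·m⁻²·a⁻¹: zinc (19) > copper (5.71)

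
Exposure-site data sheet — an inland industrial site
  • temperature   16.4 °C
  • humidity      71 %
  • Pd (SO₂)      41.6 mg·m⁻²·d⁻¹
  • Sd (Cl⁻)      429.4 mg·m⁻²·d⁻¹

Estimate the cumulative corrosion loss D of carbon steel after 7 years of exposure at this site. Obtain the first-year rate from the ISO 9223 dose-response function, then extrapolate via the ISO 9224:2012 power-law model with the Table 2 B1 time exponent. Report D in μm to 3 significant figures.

carbon steel: T>10 °C ⇒ hinge -0.054·(16.4−10) = -0.3456
  Pd branch = 1.77·Pd^0.52·e^(0.02·RH+f) = 36.02 μm/a
  Sd branch = 0.102·Sd^0.62·e^(0.033·RH+0.04·T) = 87.79 μm/a
  r_corr = 36.02 + 87.79 = 123.8 μm/a
ISO 9224: D(t) = r_corr · t^b with b = 0.523 (carbon steel, B1)
  D(7) = 123.8 × 7^0.523 = 123.8 × 2.767 = 342.5 μm

D(7) = 343 μm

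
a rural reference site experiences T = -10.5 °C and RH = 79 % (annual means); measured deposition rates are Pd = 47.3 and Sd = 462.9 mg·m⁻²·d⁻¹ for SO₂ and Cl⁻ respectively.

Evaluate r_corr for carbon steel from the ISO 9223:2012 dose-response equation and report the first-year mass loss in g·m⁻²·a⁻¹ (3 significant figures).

r_corr = 344 g·m⁻²·a⁻¹

carbon steel: f(T) = +0.150·(T−10) [T≤10 °C] = -3.0750
  SO₂ term: 1.77·47.3^0.52·exp(0.02·79-3.0750) = 2.949
  Cl⁻ term: 0.102·462.9^0.62·exp(0.033·79+0.04·-10.5) = 40.83
  sum: 2.949 + 40.83 → r_corr = 43.78 μm/a
Convert to mass loss: 43.78 μm/a × 7.85 g/cm³ = 343.7 g·m⁻²·a⁻¹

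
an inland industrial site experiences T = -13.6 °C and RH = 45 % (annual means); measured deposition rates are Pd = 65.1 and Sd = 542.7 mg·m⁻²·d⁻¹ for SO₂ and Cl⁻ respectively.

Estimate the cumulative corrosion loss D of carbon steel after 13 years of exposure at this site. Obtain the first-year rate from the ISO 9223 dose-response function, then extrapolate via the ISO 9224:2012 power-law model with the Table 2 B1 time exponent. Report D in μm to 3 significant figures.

D(13) = 53.8 μm

carbon steel: temperature factor f = +0.150·(-23.6) = -3.5400
  sulphur-dioxide contribution → 1.108 μm/a
  chloride contribution → 12.96 μm/a
  ⇒ r_corr(carbon steel) = 14.07 μm/a
Power-law: D(13) = r_corr · 13^0.523
  D(13) = 14.07 × 13^0.523 = 14.07 × 3.825 = 53.82 μm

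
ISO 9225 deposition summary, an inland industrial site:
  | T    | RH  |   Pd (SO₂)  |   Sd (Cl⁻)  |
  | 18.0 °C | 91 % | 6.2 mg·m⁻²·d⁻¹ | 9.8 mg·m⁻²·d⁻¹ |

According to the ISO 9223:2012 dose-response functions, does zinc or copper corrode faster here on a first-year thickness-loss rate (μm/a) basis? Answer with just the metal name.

copper

zinc: f(T) = -0.071·(T−10) [T>10 °C] = -0.5680
  Pd branch = 0.0129·Pd^0.44·e^(0.046·RH+f) = 1.073 μm/a
  Cl⁻ term: 0.0175·9.8^0.57·exp(0.008·91+0.085·18.0) = 0.6147
  r_corr = 1.073 + 0.6147 = 1.688 μm/a
copper: f(T) = -0.080·(T−10) [T>10 °C] = -0.6400
  Pd branch = 0.0053·Pd^0.26·e^(0.059·RH+f) = 0.964 μm/a
  Cl⁻ term: 0.01025·9.8^0.27·exp(0.036·91+0.049·18.0) = 1.214
  sum: 0.964 + 1.214 → r_corr = 2.178 μm/a
Ordering by μm/a: copper (2.18) > zinc (1.69)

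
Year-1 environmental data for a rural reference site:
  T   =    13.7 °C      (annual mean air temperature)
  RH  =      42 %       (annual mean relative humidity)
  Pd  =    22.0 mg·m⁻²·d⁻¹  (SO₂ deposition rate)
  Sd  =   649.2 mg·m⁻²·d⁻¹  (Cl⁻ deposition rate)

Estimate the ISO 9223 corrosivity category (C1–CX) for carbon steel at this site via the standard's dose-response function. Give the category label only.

C4

carbon steel: T>10 °C ⇒ hinge -0.054·(13.7−10) = -0.1998
  SO₂ term: 1.77·22.0^0.52·exp(0.02·42-0.1998) = 16.75
  Sd branch = 0.102·Sd^0.62·e^(0.033·RH+0.04·T) = 39.1 μm/a
  r_corr = 16.75 + 39.1 = 55.85 μm/a
Category bounds: 50…80 μm/a bracket r_corr ⇒ C4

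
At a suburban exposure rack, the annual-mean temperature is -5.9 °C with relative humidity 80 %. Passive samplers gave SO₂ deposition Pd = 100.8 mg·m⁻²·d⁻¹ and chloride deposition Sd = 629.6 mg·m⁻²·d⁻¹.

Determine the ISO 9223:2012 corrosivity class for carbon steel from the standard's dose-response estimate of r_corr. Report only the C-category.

C4

carbon steel: temperature factor f = +0.150·(-15.9) = -2.3850
  SO₂ term: 1.77·100.8^0.52·exp(0.02·80-2.3850) = 8.889
  Sd branch = 0.102·Sd^0.62·e^(0.033·RH+0.04·T) = 61.39 μm/a
  r_corr = 8.889 + 61.39 = 70.27 μm/a
ISO 9223 Table 2 (carbon steel): 50 < 70.3 ≤ 80 μm/a ⇒ C4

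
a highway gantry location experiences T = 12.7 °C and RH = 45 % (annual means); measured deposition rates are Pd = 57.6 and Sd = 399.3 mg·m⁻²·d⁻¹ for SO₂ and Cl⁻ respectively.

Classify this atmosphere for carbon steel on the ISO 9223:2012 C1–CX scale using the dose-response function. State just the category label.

carbon steel: f(T) = -0.054·(T−10) [T>10 °C] = -0.1458
  SO₂ term: 1.77·57.6^0.52·exp(0.02·45-0.1458) = 30.97
  Cl⁻ term: 0.102·399.3^0.62·exp(0.033·45+0.04·12.7) = 30.69
  r_corr = 30.97 + 30.69 = 61.66 μm/a
Category bounds: 50…80 μm/a bracket r_corr ⇒ C4

C4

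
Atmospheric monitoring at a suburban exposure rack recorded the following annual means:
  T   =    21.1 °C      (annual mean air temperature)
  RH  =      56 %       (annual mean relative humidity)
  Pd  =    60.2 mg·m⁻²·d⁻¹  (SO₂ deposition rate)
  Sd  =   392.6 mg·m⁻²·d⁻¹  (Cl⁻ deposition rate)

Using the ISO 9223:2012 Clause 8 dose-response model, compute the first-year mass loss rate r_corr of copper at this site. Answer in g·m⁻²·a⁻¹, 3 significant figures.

copper: T>10 °C ⇒ hinge -0.080·(21.1−10) = -0.8880
  sulphur-dioxide contribution → 0.1723 μm/a
  chloride contribution → 1.086 μm/a
  total first-year rate 1.258 μm/a
Convert to mass loss: 1.258 μm/a × 8.96 g/cm³ = 11.27 g·m⁻²·a⁻¹

r_corr = 11.3 g·m⁻²·a⁻¹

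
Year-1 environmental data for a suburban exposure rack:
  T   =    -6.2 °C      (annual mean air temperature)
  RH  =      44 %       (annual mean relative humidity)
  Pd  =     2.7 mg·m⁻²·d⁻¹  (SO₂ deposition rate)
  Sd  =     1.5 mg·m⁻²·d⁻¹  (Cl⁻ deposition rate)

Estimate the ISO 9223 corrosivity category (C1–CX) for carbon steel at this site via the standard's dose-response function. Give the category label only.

carbon steel: f(T) = +0.150·(T−10) [T≤10 °C] = -2.4300
  sulphur-dioxide contribution → 0.6297 μm/a
  chloride contribution → 0.4372 μm/a
  total first-year rate 1.067 μm/a
1.07 μm/a falls in (0, 1.3] for carbon steel → category C1

C1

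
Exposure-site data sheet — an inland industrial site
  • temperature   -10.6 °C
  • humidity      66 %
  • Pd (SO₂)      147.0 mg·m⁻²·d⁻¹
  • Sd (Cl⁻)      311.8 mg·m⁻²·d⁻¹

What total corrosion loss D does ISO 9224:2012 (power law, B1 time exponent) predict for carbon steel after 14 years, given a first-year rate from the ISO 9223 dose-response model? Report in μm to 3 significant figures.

carbon steel: T≤10 °C ⇒ hinge +0.150·(-10.6−10) = -3.0900
  Pd branch = 1.77·Pd^0.52·e^(0.02·RH+f) = 4.039 μm/a
  Cl⁻ term: 0.102·311.8^0.62·exp(0.033·66+0.04·-10.6) = 20.73
  sum: 4.039 + 20.73 → r_corr = 24.77 μm/a
ISO 9224: D(t) = r_corr · t^b with b = 0.523 (carbon steel, B1)
  D(14) = 24.77 × 14^0.523 = 24.77 × 3.976 = 98.47 μm

D(14) = 98.5 μm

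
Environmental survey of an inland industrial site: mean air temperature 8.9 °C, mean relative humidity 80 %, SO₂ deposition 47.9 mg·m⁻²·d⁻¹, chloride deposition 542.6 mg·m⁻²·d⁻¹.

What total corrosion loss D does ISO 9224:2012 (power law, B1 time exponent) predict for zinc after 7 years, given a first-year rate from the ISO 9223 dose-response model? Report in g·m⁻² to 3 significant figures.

zinc: T≤10 °C ⇒ hinge +0.038·(8.9−10) = -0.0418
  Pd branch = 0.0129·Pd^0.44·e^(0.046·RH+f) = 2.691 μm/a
  Cl⁻ term: 0.0175·542.6^0.57·exp(0.008·80+0.085·8.9) = 2.56
  sum: 2.691 + 2.56 → r_corr = 5.251 μm/a
Power-law: D(7) = r_corr · 7^0.813
  D(7) = 5.251 × 7^0.813 = 5.251 × 4.865 = 25.55 μm
  Mass loss = 25.55 μm × 7.14 g/cm³ = 182.4 g·m⁻²

D(7) = 182 g·m⁻²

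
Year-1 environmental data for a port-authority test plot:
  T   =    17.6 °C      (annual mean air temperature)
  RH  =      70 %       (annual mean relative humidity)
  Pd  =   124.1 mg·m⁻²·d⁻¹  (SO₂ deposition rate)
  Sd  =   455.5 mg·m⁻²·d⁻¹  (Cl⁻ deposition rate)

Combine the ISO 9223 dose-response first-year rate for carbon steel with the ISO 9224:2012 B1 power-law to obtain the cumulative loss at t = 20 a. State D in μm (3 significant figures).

carbon steel: T>10 °C ⇒ hinge -0.054·(17.6−10) = -0.4104
  Pd branch = 1.77·Pd^0.52·e^(0.02·RH+f) = 58.41 μm/a
  Cl⁻ term: 0.102·455.5^0.62·exp(0.033·70+0.04·17.6) = 92.43
  sum: 58.41 + 92.43 → r_corr = 150.8 μm/a
Power-law: D(20) = r_corr · 20^0.523
  D(20) = 150.8 × 20^0.523 = 150.8 × 4.791 = 722.7 μm

D(20) = 723 μm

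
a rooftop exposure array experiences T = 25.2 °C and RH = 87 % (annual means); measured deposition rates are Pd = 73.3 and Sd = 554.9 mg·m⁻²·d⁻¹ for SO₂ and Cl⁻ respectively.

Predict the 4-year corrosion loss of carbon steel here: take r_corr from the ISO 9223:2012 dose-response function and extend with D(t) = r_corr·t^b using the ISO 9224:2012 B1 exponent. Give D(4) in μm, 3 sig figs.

D(4) = 598 μm

carbon steel: f(T) = -0.054·(T−10) [T>10 °C] = -0.8208
  SO₂ term: 1.77·73.3^0.52·exp(0.02·87-0.8208) = 41.4
  Cl⁻ term: 0.102·554.9^0.62·exp(0.033·87+0.04·25.2) = 248.1
  r_corr = 41.4 + 248.1 = 289.5 μm/a
Long-term exponent b (ISO 9224 Table 2, B1) = 0.523
  D(4) = 289.5 × 4^0.523 = 289.5 × 2.065 = 597.8 μm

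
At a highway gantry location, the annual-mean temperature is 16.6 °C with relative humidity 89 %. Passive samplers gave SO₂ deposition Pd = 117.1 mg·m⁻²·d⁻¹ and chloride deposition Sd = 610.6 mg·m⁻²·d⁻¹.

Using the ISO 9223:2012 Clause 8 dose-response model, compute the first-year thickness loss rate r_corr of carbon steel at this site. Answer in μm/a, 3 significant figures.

carbon steel: T>10 °C ⇒ hinge -0.054·(16.6−10) = -0.3564
  Pd branch = 1.77·Pd^0.52·e^(0.02·RH+f) = 87.48 μm/a
  Cl⁻ term: 0.102·610.6^0.62·exp(0.033·89+0.04·16.6) = 199.4
  r_corr = 87.48 + 199.4 = 286.8 μm/a

r_corr = 287 μm/a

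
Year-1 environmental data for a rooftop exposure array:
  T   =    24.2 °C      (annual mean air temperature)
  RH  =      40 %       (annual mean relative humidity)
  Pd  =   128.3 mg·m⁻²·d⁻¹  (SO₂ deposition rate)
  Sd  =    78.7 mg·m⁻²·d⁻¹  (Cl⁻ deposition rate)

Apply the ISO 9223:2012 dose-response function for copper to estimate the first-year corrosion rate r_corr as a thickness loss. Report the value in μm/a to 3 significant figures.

copper: temperature factor f = -0.080·(14.2) = -1.1360
  Pd branch = 0.0053·Pd^0.26·e^(0.059·RH+f) = 0.06368 μm/a
  Sd branch = 0.01025·Sd^0.27·e^(0.036·RH+0.049·T) = 0.4603 μm/a
  sum: 0.06368 + 0.4603 → r_corr = 0.5239 μm/a

r_corr = 0.524 μm/a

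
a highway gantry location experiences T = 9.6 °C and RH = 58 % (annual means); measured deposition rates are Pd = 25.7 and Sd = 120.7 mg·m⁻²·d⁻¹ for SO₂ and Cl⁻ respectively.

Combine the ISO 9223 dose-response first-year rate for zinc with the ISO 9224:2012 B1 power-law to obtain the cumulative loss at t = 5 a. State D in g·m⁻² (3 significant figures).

D(5) = 45.7 g·m⁻²

zinc: T≤10 °C ⇒ hinge +0.038·(9.6−10) = -0.0152
  SO₂ term: 0.0129·25.7^0.44·exp(0.046·58-0.0152) = 0.7639
  Cl⁻ term: 0.0175·120.7^0.57·exp(0.008·58+0.085·9.6) = 0.9672
  sum: 0.7639 + 0.9672 → r_corr = 1.731 μm/a
Long-term exponent b (ISO 9224 Table 2, B1) = 0.813
  D(5) = 1.731 × 5^0.813 = 1.731 × 3.701 = 6.406 μm
  Mass loss = 6.406 μm × 7.14 g/cm³ = 45.74 g·m⁻²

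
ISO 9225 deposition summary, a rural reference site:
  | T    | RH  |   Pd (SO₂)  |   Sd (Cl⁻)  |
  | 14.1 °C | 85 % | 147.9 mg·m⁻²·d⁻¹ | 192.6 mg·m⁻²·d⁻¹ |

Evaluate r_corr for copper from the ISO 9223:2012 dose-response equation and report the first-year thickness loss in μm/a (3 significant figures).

copper: temperature factor f = -0.080·(4.1) = -0.3280
  sulphur-dioxide contribution → 2.109 μm/a
  chloride contribution → 1.805 μm/a
  ⇒ r_corr(copper) = 3.914 μm/a

r_corr = 3.91 μm/a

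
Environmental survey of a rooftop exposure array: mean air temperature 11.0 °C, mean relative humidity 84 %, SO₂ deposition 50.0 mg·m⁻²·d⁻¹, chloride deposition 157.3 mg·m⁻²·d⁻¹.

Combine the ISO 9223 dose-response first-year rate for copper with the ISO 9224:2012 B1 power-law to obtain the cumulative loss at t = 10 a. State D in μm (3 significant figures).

copper: f(T) = -0.080·(T−10) [T>10 °C] = -0.0800
  SO₂ term: 0.0053·50.0^0.26·exp(0.059·84-0.0800) = 1.921
  Sd branch = 0.01025·Sd^0.27·e^(0.036·RH+0.049·T) = 1.417 μm/a
  r_corr = 1.921 + 1.417 = 3.338 μm/a
ISO 9224: D(t) = r_corr · t^b with b = 0.667 (copper, B1)
  D(10) = 3.338 × 10^0.667 = 3.338 × 4.645 = 15.51 μm

D(10) = 15.5 μm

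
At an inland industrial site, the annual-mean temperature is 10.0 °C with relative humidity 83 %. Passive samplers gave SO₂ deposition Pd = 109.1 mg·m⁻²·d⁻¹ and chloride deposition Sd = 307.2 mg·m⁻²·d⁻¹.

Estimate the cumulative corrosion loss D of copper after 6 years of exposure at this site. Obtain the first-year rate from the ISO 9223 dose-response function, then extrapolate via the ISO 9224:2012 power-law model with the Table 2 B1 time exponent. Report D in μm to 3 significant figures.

D(6) = 13.1 μm

copper: temperature factor f = +0.126·(0.0) = +0.0000
  sulphur-dioxide contribution → 2.404 μm/a
  chloride contribution → 1.559 μm/a
  total first-year rate 3.962 μm/a
Power-law: D(6) = r_corr · 6^0.667
  D(6) = 3.962 × 6^0.667 = 3.962 × 3.304 = 13.09 μm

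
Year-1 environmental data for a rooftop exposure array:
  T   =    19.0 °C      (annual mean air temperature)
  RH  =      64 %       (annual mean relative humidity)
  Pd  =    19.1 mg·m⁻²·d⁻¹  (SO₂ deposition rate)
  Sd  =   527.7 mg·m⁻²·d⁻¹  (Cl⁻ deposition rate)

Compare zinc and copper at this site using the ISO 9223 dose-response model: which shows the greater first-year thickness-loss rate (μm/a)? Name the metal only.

zinc: temperature factor f = -0.071·(9.0) = -0.6390
  sulphur-dioxide contribution → 0.4735 μm/a
  chloride contribution → 5.23 μm/a
  ⇒ r_corr(zinc) = 5.704 μm/a
copper: f(T) = -0.080·(T−10) [T>10 °C] = -0.7200
  sulphur-dioxide contribution → 0.2424 μm/a
  chloride contribution → 1.415 μm/a
  total first-year rate 1.657 μm/a
Ordering by μm/a: zinc (5.7) > copper (1.66)

zinc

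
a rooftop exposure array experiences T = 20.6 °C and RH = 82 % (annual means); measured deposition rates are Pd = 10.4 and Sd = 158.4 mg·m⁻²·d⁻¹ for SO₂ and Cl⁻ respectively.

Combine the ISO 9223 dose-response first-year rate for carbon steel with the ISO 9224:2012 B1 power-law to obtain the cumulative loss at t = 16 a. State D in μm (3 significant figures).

D(16) = 417 μm

carbon steel: T>10 °C ⇒ hinge -0.054·(20.6−10) = -0.5724
  SO₂ term: 1.77·10.4^0.52·exp(0.02·82-0.5724) = 17.4
  Cl⁻ term: 0.102·158.4^0.62·exp(0.033·82+0.04·20.6) = 80.45
  r_corr = 17.4 + 80.45 = 97.84 μm/a
Long-term exponent b (ISO 9224 Table 2, B1) = 0.523
  D(16) = 97.84 × 16^0.523 = 97.84 × 4.263 = 417.1 μm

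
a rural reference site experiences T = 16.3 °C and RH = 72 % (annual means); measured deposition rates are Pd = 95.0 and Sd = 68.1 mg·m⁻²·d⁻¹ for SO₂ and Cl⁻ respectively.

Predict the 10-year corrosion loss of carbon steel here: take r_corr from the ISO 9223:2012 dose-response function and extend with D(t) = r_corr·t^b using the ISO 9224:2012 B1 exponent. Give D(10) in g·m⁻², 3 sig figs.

carbon steel: temperature factor f = -0.054·(6.3) = -0.3402
  Pd branch = 1.77·Pd^0.52·e^(0.02·RH+f) = 56.76 μm/a
  Cl⁻ term: 0.102·68.1^0.62·exp(0.033·72+0.04·16.3) = 28.85
  r_corr = 56.76 + 28.85 = 85.61 μm/a
Long-term exponent b (ISO 9224 Table 2, B1) = 0.523
  D(10) = 85.61 × 10^0.523 = 85.61 × 3.334 = 285.5 μm
  Mass loss = 285.5 μm × 7.85 g/cm³ = 2241 g·m⁻²

D(10) = 2.24e+03 g·m⁻²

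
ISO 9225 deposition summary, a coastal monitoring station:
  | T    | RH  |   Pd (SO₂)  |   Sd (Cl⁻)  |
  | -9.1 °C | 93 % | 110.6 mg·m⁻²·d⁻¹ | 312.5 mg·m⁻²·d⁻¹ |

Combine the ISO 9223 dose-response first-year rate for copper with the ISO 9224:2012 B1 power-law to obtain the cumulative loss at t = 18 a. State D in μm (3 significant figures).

D(18) = 8.75 μm

copper: T≤10 °C ⇒ hinge +0.126·(-9.1−10) = -2.4066
  Pd branch = 0.0053·Pd^0.26·e^(0.059·RH+f) = 0.3922 μm/a
  Sd branch = 0.01025·Sd^0.27·e^(0.036·RH+0.049·T) = 0.8804 μm/a
  sum: 0.3922 + 0.8804 → r_corr = 1.273 μm/a
Long-term exponent b (ISO 9224 Table 2, B1) = 0.667
  D(18) = 1.273 × 18^0.667 = 1.273 × 6.875 = 8.749 μm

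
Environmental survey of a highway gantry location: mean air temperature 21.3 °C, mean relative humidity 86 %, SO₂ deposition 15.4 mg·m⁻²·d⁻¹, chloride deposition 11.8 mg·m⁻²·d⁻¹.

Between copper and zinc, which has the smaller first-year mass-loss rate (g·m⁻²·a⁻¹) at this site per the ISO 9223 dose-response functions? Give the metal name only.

copper: f(T) = -0.080·(T−10) [T>10 °C] = -0.9040
  Pd branch = 0.0053·Pd^0.26·e^(0.059·RH+f) = 0.6983 μm/a
  Cl⁻ term: 0.01025·11.8^0.27·exp(0.036·86+0.049·21.3) = 1.253
  r_corr = 0.6983 + 1.253 = 1.951 μm/a
  mass loss = 1.951 μm/a × 8.96 g/cm³ = 17.48 g·m⁻²·a⁻¹
zinc: T>10 °C ⇒ hinge -0.071·(21.3−10) = -0.8023
  SO₂ term: 0.0129·15.4^0.44·exp(0.046·86-0.8023) = 1.006
  Sd branch = 0.0175·Sd^0.57·e^(0.008·RH+0.085·T) = 0.8692 μm/a
  r_corr = 1.006 + 0.8692 = 1.875 μm/a
  mass loss = 1.875 μm/a × 7.14 g/cm³ = 13.39 g·m⁻²·a⁻¹
Ordering by g·m⁻²·a⁻¹: copper (17.5) > zinc (13.4)

zinc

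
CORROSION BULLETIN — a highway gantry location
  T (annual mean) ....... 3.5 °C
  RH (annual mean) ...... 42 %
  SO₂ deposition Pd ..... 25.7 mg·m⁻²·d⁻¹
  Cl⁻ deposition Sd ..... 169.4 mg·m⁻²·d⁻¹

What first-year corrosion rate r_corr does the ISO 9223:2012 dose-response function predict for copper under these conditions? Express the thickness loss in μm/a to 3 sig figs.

copper: f(T) = +0.126·(T−10) [T≤10 °C] = -0.8190
  SO₂ term: 0.0053·25.7^0.26·exp(0.059·42-0.8190) = 0.06477
  Sd branch = 0.01025·Sd^0.27·e^(0.036·RH+0.049·T) = 0.2206 μm/a
  sum: 0.06477 + 0.2206 → r_corr = 0.2854 μm/a

r_corr = 0.285 μm/a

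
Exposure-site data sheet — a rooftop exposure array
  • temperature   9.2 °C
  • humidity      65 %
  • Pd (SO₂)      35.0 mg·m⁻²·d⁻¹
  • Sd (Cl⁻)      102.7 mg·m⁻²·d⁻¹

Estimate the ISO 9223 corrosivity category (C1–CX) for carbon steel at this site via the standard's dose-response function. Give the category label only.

C4

carbon steel: temperature factor f = +0.150·(-0.8) = -0.1200
  SO₂ term: 1.77·35.0^0.52·exp(0.02·65-0.1200) = 36.59
  Cl⁻ term: 0.102·102.7^0.62·exp(0.033·65+0.04·9.2) = 22.24
  sum: 36.59 + 22.24 → r_corr = 58.83 μm/a
58.8 μm/a falls in (50, 80] for carbon steel → category C4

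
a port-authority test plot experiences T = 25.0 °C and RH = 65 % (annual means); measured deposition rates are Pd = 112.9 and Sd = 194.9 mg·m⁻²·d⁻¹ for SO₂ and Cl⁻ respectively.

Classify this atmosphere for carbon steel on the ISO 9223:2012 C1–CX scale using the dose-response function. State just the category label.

carbon steel: T>10 °C ⇒ hinge -0.054·(25.0−10) = -0.8100
  SO₂ term: 1.77·112.9^0.52·exp(0.02·65-0.8100) = 33.74
  Cl⁻ term: 0.102·194.9^0.62·exp(0.033·65+0.04·25.0) = 62.25
  r_corr = 33.74 + 62.25 = 95.99 μm/a
Category bounds: 80…200 μm/a bracket r_corr ⇒ C5

C5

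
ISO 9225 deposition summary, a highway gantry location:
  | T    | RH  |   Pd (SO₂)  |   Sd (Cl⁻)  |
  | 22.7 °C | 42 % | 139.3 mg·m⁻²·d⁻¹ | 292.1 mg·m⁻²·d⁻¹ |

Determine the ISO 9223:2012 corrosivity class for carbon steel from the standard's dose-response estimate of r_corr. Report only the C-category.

carbon steel: T>10 °C ⇒ hinge -0.054·(22.7−10) = -0.6858
  sulphur-dioxide contribution → 26.9 μm/a
  chloride contribution → 34.16 μm/a
  total first-year rate 61.06 μm/a
ISO 9223 Table 2 (carbon steel): 50 < 61.1 ≤ 80 μm/a ⇒ C4

C4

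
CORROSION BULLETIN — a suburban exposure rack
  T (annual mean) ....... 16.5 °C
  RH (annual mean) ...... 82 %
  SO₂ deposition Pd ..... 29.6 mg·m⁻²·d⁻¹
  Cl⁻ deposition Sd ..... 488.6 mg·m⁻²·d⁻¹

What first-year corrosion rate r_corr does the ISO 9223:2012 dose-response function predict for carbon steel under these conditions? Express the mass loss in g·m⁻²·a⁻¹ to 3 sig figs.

carbon steel: T>10 °C ⇒ hinge -0.054·(16.5−10) = -0.3510
  sulphur-dioxide contribution → 37.4 μm/a
  chloride contribution → 137.3 μm/a
  total first-year rate 174.7 μm/a
Convert to mass loss: 174.7 μm/a × 7.85 g/cm³ = 1371 g·m⁻²·a⁻¹

r_corr = 1.37e+03 g·m⁻²·a⁻¹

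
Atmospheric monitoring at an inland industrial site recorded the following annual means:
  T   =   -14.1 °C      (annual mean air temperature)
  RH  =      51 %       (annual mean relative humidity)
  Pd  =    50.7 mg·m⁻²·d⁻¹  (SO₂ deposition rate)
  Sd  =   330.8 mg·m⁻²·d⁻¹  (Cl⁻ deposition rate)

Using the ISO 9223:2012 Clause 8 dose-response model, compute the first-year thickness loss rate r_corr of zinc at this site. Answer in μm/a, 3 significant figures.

r_corr = 0.520 μm/a

zinc: f(T) = +0.038·(T−10) [T≤10 °C] = -0.9158
  SO₂ term: 0.0129·50.7^0.44·exp(0.046·51-0.9158) = 0.3033
  Cl⁻ term: 0.0175·330.8^0.57·exp(0.008·51+0.085·-14.1) = 0.2167
  sum: 0.3033 + 0.2167 → r_corr = 0.52 μm/a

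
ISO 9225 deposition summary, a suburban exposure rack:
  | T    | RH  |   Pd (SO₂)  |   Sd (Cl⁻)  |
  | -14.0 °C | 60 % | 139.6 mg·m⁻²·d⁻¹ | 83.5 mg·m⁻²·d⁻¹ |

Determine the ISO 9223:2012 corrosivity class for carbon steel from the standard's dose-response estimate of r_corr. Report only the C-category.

C2

carbon steel: T≤10 °C ⇒ hinge +0.150·(-14.0−10) = -3.6000
  sulphur-dioxide contribution → 2.094 μm/a
  chloride contribution → 6.558 μm/a
  ⇒ r_corr(carbon steel) = 8.652 μm/a
8.65 μm/a falls in (1.3, 25] for carbon steel → category C2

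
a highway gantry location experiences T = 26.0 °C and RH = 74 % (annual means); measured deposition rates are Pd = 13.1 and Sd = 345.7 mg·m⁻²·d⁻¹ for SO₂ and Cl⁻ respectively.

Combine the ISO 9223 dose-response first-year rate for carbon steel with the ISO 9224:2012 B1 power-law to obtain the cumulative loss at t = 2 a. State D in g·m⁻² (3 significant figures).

D(2) = 1.54e+03 g·m⁻²

carbon steel: f(T) = -0.054·(T−10) [T>10 °C] = -0.8640
  SO₂ term: 1.77·13.1^0.52·exp(0.02·74-0.8640) = 12.49
  Cl⁻ term: 0.102·345.7^0.62·exp(0.033·74+0.04·26.0) = 124.4
  sum: 12.49 + 124.4 → r_corr = 136.9 μm/a
Power-law: D(2) = r_corr · 2^0.523
  D(2) = 136.9 × 2^0.523 = 136.9 × 1.437 = 196.7 μm
  Mass loss = 196.7 μm × 7.85 g/cm³ = 1544 g·m⁻²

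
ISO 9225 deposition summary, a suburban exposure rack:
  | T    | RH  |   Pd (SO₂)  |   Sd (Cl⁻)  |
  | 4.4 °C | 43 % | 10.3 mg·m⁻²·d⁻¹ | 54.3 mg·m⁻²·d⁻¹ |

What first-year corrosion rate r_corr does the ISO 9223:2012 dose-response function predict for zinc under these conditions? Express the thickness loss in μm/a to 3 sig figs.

zinc: f(T) = +0.038·(T−10) [T≤10 °C] = -0.2128
  sulphur-dioxide contribution → 0.2103 μm/a
  chloride contribution → 0.3497 μm/a
  total first-year rate 0.56 μm/a

r_corr = 0.560 μm/a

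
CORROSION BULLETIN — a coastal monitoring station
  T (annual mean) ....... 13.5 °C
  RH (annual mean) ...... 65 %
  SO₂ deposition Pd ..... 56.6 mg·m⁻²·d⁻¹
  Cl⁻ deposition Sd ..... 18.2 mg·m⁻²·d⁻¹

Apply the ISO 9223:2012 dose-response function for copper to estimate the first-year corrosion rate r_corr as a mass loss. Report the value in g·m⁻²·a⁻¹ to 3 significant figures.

r_corr = 8.79 g·m⁻²·a⁻¹

copper: f(T) = -0.080·(T−10) [T>10 °C] = -0.2800
  Pd branch = 0.0053·Pd^0.26·e^(0.059·RH+f) = 0.5296 μm/a
  Sd branch = 0.01025·Sd^0.27·e^(0.036·RH+0.049·T) = 0.4513 μm/a
  sum: 0.5296 + 0.4513 → r_corr = 0.9809 μm/a
Convert to mass loss: 0.9809 μm/a × 8.96 g/cm³ = 8.789 g·m⁻²·a⁻¹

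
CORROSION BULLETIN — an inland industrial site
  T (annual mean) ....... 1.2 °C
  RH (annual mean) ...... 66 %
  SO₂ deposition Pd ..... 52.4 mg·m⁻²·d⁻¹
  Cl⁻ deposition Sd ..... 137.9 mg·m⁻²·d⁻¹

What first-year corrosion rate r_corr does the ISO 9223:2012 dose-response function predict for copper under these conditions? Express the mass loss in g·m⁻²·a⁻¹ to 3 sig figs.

copper: T≤10 °C ⇒ hinge +0.126·(1.2−10) = -1.1088
  SO₂ term: 0.0053·52.4^0.26·exp(0.059·66-1.1088) = 0.2404
  Sd branch = 0.01025·Sd^0.27·e^(0.036·RH+0.049·T) = 0.4424 μm/a
  r_corr = 0.2404 + 0.4424 = 0.6828 μm/a
Convert to mass loss: 0.6828 μm/a × 8.96 g/cm³ = 6.118 g·m⁻²·a⁻¹

r_corr = 6.12 g·m⁻²·a⁻¹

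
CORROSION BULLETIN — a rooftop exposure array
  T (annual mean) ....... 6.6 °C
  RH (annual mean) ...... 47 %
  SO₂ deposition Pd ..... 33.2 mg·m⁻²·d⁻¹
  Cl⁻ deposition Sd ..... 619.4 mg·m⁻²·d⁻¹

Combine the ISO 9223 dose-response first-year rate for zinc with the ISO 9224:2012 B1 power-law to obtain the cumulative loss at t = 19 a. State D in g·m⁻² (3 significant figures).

zinc: temperature factor f = +0.038·(-3.4) = -0.1292
  sulphur-dioxide contribution → 0.46 μm/a
  chloride contribution → 1.743 μm/a
  ⇒ r_corr(zinc) = 2.203 μm/a
Power-law: D(19) = r_corr · 19^0.813
  D(19) = 2.203 × 19^0.813 = 2.203 × 10.96 = 24.14 μm
  Mass loss = 24.14 μm × 7.14 g/cm³ = 172.3 g·m⁻²

D(19) = 172 g·m⁻²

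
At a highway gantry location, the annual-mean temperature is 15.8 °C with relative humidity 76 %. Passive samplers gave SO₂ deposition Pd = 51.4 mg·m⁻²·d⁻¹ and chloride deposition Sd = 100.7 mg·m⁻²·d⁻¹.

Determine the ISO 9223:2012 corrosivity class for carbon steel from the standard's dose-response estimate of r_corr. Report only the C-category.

carbon steel: T>10 °C ⇒ hinge -0.054·(15.8−10) = -0.3132
  Pd branch = 1.77·Pd^0.52·e^(0.02·RH+f) = 45.9 μm/a
  Cl⁻ term: 0.102·100.7^0.62·exp(0.033·76+0.04·15.8) = 41.13
  r_corr = 45.9 + 41.13 = 87.03 μm/a
Category bounds: 80…200 μm/a bracket r_corr ⇒ C5

C5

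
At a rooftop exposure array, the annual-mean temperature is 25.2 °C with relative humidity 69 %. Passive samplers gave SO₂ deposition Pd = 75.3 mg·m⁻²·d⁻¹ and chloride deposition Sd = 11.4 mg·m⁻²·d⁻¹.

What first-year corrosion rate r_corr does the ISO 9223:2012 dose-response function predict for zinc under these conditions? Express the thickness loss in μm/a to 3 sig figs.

zinc: temperature factor f = -0.071·(15.2) = -1.0792
  SO₂ term: 0.0129·75.3^0.44·exp(0.046·69-1.0792) = 0.7017
  Cl⁻ term: 0.0175·11.4^0.57·exp(0.008·69+0.085·25.2) = 1.036
  sum: 0.7017 + 1.036 → r_corr = 1.738 μm/a

r_corr = 1.74 μm/a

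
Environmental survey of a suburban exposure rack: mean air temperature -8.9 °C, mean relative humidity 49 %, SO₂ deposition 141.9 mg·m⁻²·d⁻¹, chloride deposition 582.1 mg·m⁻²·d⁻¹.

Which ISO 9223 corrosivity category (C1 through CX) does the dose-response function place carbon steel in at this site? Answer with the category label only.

carbon steel: f(T) = +0.150·(T−10) [T≤10 °C] = -2.8350
  SO₂ term: 1.77·141.9^0.52·exp(0.02·49-2.8350) = 3.642
  Sd branch = 0.102·Sd^0.62·e^(0.033·RH+0.04·T) = 18.64 μm/a
  sum: 3.642 + 18.64 → r_corr = 22.29 μm/a
Category bounds: 1.3…25 μm/a bracket r_corr ⇒ C2

C2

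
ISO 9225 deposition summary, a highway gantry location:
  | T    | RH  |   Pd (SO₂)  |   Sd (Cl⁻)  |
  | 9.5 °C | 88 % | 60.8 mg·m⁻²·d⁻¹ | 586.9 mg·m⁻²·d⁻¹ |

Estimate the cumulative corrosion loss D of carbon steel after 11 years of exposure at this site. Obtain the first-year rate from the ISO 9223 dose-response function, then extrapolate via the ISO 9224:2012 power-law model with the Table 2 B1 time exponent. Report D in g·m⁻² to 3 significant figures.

carbon steel: T≤10 °C ⇒ hinge +0.150·(9.5−10) = -0.0750
  sulphur-dioxide contribution → 80.8 μm/a
  chloride contribution → 141.7 μm/a
  ⇒ r_corr(carbon steel) = 222.5 μm/a
ISO 9224: D(t) = r_corr · t^b with b = 0.523 (carbon steel, B1)
  D(11) = 222.5 × 11^0.523 = 222.5 × 3.505 = 779.7 μm
  Mass loss = 779.7 μm × 7.85 g/cm³ = 6121 g·m⁻²

D(11) = 6.12e+03 g·m⁻²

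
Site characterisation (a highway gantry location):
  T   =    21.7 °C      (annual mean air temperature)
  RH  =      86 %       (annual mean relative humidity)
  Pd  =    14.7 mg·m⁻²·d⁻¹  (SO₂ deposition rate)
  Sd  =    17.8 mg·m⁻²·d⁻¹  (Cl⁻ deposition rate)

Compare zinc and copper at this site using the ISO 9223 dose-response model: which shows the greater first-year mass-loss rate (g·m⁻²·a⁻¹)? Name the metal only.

copper

zinc: temperature factor f = -0.071·(11.7) = -0.8307
  sulphur-dioxide contribution → 0.9583 μm/a
  chloride contribution → 1.137 μm/a
  ⇒ r_corr(zinc) = 2.095 μm/a
  mass loss = 2.095 μm/a × 7.14 g/cm³ = 14.96 g·m⁻²·a⁻¹
copper: T>10 °C ⇒ hinge -0.080·(21.7−10) = -0.9360
  sulphur-dioxide contribution → 0.6682 μm/a
  chloride contribution → 1.428 μm/a
  total first-year rate 2.096 μm/a
  mass loss = 2.096 μm/a × 8.96 g/cm³ = 18.78 g·m⁻²·a⁻¹
Ordering by g·m⁻²·a⁻¹: copper (18.8) > zinc (15)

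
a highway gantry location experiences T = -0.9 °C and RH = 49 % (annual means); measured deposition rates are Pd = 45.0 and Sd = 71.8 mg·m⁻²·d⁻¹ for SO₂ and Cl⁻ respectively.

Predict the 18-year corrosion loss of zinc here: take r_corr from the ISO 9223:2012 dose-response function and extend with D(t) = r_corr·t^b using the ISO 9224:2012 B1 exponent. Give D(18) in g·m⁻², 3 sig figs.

zinc: temperature factor f = +0.038·(-10.9) = -0.4142
  Pd branch = 0.0129·Pd^0.44·e^(0.046·RH+f) = 0.4335 μm/a
  Cl⁻ term: 0.0175·71.8^0.57·exp(0.008·49+0.085·-0.9) = 0.2742
  r_corr = 0.4335 + 0.2742 = 0.7077 μm/a
Long-term exponent b (ISO 9224 Table 2, B1) = 0.813
  D(18) = 0.7077 × 18^0.813 = 0.7077 × 10.48 = 7.42 μm
  Mass loss = 7.42 μm × 7.14 g/cm³ = 52.98 g·m⁻²

D(18) = 53.0 g·m⁻²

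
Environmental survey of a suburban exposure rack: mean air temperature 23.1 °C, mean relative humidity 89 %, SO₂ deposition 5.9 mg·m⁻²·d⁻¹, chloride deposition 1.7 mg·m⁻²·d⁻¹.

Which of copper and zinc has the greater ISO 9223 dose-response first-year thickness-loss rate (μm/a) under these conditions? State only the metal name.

copper

copper: f(T) = -0.080·(T−10) [T>10 °C] = -1.0480
  SO₂ term: 0.0053·5.9^0.26·exp(0.059·89-1.0480) = 0.5624
  Cl⁻ term: 0.01025·1.7^0.27·exp(0.036·89+0.049·23.1) = 0.9037
  sum: 0.5624 + 0.9037 → r_corr = 1.466 μm/a
zinc: f(T) = -0.071·(T−10) [T>10 °C] = -0.9301
  Pd branch = 0.0129·Pd^0.44·e^(0.046·RH+f) = 0.6665 μm/a
  Cl⁻ term: 0.0175·1.7^0.57·exp(0.008·89+0.085·23.1) = 0.3438
  r_corr = 0.6665 + 0.3438 = 1.01 μm/a
Ordering by μm/a: copper (1.47) > zinc (1.01)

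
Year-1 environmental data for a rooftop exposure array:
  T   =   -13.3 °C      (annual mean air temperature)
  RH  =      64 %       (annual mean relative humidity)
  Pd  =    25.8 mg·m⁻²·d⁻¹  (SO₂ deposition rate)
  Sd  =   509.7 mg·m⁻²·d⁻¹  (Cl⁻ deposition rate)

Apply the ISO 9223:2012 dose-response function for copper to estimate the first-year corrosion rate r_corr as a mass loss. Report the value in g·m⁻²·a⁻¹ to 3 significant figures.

copper: f(T) = +0.126·(T−10) [T≤10 °C] = -2.9358
  sulphur-dioxide contribution → 0.02859 μm/a
  chloride contribution → 0.2879 μm/a
  total first-year rate 0.3165 μm/a
Convert to mass loss: 0.3165 μm/a × 8.96 g/cm³ = 2.836 g·m⁻²·a⁻¹

r_corr = 2.84 g·m⁻²·a⁻¹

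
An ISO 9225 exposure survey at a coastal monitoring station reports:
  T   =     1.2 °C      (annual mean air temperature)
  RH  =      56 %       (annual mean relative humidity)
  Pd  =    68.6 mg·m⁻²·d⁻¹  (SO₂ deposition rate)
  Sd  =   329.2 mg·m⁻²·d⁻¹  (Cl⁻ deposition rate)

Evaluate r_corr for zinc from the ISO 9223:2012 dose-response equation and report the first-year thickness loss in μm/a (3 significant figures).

zinc: T≤10 °C ⇒ hinge +0.038·(1.2−10) = -0.3344
  sulphur-dioxide contribution → 0.78 μm/a
  chloride contribution → 0.8258 μm/a
  total first-year rate 1.606 μm/a

r_corr = 1.61 μm/a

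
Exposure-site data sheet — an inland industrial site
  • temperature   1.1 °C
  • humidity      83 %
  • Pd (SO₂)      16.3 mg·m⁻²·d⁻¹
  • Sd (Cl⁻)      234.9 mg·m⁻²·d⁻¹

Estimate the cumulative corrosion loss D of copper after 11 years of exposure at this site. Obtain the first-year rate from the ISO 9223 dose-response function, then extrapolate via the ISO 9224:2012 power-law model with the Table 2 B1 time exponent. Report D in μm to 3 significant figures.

D(11) = 7.01 μm

copper: temperature factor f = +0.126·(-8.9) = -1.1214
  Pd branch = 0.0053·Pd^0.26·e^(0.059·RH+f) = 0.4777 μm/a
  Cl⁻ term: 0.01025·234.9^0.27·exp(0.036·83+0.049·1.1) = 0.9374
  r_corr = 0.4777 + 0.9374 = 1.415 μm/a
Long-term exponent b (ISO 9224 Table 2, B1) = 0.667
  D(11) = 1.415 × 11^0.667 = 1.415 × 4.95 = 7.005 μm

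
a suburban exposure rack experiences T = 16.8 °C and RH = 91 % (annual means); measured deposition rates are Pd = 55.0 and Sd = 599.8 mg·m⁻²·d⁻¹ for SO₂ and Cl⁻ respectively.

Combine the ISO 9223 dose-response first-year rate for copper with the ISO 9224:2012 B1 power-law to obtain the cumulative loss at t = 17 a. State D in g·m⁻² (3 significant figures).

copper: T>10 °C ⇒ hinge -0.080·(16.8−10) = -0.5440
  sulphur-dioxide contribution → 1.872 μm/a
  chloride contribution → 3.476 μm/a
  ⇒ r_corr(copper) = 5.347 μm/a
Long-term exponent b (ISO 9224 Table 2, B1) = 0.667
  D(17) = 5.347 × 17^0.667 = 5.347 × 6.618 = 35.39 μm
  Mass loss = 35.39 μm × 8.96 g/cm³ = 317.1 g·m⁻²

D(17) = 317 g·m⁻²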